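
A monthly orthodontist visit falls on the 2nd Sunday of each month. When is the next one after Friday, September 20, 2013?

October 13, 2013

September 2013 starts on a Sunday; its first Sunday is the 1st, so the 2nd Sunday is the 8th — September 8, 2013.
That is not after September 20, 2013, so look at October 2013.
October 2013 starts on a Tuesday; its first Sunday is the 6th, so the 2nd Sunday is the 13th — October 13, 2013.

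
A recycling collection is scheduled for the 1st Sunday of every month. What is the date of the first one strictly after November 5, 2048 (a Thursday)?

December 6, 2048

November 2048 starts on a Sunday, so its 1st Sunday is November 1, 2048.
That is not after November 5, 2048, so look at December 2048.
December 2048 starts on a Tuesday, so its 1st Sunday is December 6, 2048 (5 days in).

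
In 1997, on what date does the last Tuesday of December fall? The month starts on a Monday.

30 December 1997

December 1997 begins on a Monday, so the first Tuesday is December 2 (1 day later).
December 1997 has 31 days. Adding weeks: 2, 9, 16, 23, 30 — the last one ≤ 31 is the 30th.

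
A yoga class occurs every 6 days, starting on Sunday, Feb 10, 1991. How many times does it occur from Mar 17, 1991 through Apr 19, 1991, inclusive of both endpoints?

Occurrences land 6·i days after Feb 10, 1991 for i = 0, 1, 2, …
Mar 17, 1991 is 35 days after the start; 35 ÷ 6 = 5 remainder 5; since the remainder is 5, round up to i = 6. First occurrence in the window: #7 on Mar 18, 1991 (6×6 = 36 days in).
Apr 19, 1991 is 68 days after the start; 68 ÷ 6 = 11 remainder 2. Last occurrence in the window: #12 on Apr 17, 1991.
Occurrences #7 through #12: 6 in total.

6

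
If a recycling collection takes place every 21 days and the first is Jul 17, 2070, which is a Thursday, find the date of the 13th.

The 13th occurrence is 12 intervals after the first: 12 × 21 = 252 days after Jul 17, 2070.
Jul has 31 days — 14 days to the end of Jul leaves 238.
Aug has 31 days (207 left).
Sep has 30 days (177 left).
Oct has 31 days (146 left).
Nov has 30 days (116 left).
Dec has 31 days (85 left).
Jan has 31 days (54 left).
Feb has 28 days (26 left).
26 days into Mar → Mar 26, 2071.

Mar 26, 2071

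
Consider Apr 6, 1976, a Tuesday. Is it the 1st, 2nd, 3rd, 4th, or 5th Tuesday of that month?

1st

Day 6 falls in week ⌈6/7⌉ of the month.
Days 1–7 hold the 1st Tuesday, 8–14 the 2nd, 15–21 the 3rd, 22–28 the 4th, 29–31 the 5th.
6 is in the range for the 1st.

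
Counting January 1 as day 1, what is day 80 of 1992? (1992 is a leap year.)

Mar 20, 1992

Jan has 31 days (80 − 31 = 49 remain).
Feb has 29 days (49 − 29 = 20 remain).
20 into Mar → Mar 20.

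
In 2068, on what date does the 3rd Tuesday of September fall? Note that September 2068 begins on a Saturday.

September 2068 begins on a Saturday, so the first Tuesday is September 4 (3 days later).
The 3rd Tuesday is 2 weeks later: 4 + 14 = 18.

2068-09-18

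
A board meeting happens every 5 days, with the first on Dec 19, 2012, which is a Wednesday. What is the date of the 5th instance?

The 5th occurrence is 4 intervals after the first: 4 × 5 = 20 days after Dec 19, 2012.
Dec has 31 days — 12 days to the end of Dec leaves 8.
8 days into Jan → Jan 8, 2013.

Jan 8, 2013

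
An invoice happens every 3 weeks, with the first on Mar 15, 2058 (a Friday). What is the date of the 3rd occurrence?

Apr 26, 2058

The 3rd occurrence is 2 intervals after the first: 2 × 21 = 42 days after Mar 15, 2058.
Mar has 31 days — 16 days to the end of Mar leaves 26.
26 days into Apr → Apr 26, 2058.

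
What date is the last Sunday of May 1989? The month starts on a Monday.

May 1989 begins on a Monday, so the first Sunday is May 7 (6 days later).
May 1989 has 31 days. Adding weeks: 7, 14, 21, 28 — the last one ≤ 31 is the 28th.

May 28, 1989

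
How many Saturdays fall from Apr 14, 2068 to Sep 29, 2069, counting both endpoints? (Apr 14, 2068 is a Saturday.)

Apr 14, 2068 is a Saturday; the first Saturday on or after it is Apr 14, 2068.
From Apr 14, 2068 to Sep 29, 2069: 261 + 272 = 533 days (rest of 2068, to Sep 29, 2069 in 2069).
533 ÷ 7 = 76 full weeks with remainder 1, so 76 more Saturdays after the first → 77.

77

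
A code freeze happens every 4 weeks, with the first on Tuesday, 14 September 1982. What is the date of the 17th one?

6 December 1983

The 17th occurrence is 16 intervals after the first: 16 × 28 = 448 days after 14 September 1982.
September has 30 days — 16 days to the end of September leaves 432.
From end of September to end of 1982 is 92 days (340 left).
January has 31 days (309 left).
February has 28 days (281 left).
March has 31 days (250 left).
April has 30 days (220 left).
May has 31 days (189 left).
June has 30 days (159 left).
July has 31 days (128 left).
August has 31 days (97 left).
September has 30 days (67 left).
October has 31 days (36 left).
November has 30 days (6 left).
6 days into December → 6 December 1983.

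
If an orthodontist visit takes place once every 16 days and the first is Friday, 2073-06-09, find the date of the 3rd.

2073-07-11

The 3rd occurrence is 2 intervals after the first: 2 × 16 = 32 days after 2073-06-09.
June has 30 days — 21 days to the end of June leaves 11.
11 days into July → 2073-07-11.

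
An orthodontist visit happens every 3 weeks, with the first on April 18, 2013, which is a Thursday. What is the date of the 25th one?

The 25th occurrence is 24 intervals after the first: 24 × 21 = 504 days after April 18, 2013.
April has 30 days — 12 days to the end of April leaves 492.
From end of April to end of 2013 is 245 days (247 left).
January has 31 days (216 left).
February has 28 days (188 left).
March has 31 days (157 left).
April has 30 days (127 left).
May has 31 days (96 left).
June has 30 days (66 left).
July has 31 days (35 left).
August has 31 days (4 left).
4 days into September → September 4, 2014.

September 4, 2014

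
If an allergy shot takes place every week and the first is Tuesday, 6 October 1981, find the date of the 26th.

30 March 1982

The 26th occurrence is 25 intervals after the first: 25 × 7 = 175 days after 6 October 1981.
October has 31 days — 25 days to the end of October leaves 150.
November has 30 days (120 left).
December has 31 days (89 left).
January has 31 days (58 left).
February has 28 days (30 left).
30 days into March → 30 March 1982.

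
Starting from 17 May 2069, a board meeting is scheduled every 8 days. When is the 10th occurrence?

The 10th occurrence is 9 intervals after the first: 9 × 8 = 72 days after 17 May 2069.
May has 31 days — 14 days to the end of May leaves 58.
June has 30 days (28 left).
28 days into July → 28 July 2069.

28 July 2069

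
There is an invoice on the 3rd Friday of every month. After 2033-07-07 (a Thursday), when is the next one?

2033-07-15

July 2033 starts on a Friday; its first Friday is the 1st, so the 3rd Friday is the 15th — 2033-07-15.
2033-07-15 is after 2033-07-07, so that is the next one.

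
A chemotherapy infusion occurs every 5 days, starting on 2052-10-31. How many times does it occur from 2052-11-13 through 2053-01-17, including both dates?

Occurrences land 5·i days after 2052-10-31 for i = 0, 1, 2, …
2052-11-13 is 13 days after the start; 13 ÷ 5 = 2 remainder 3; since the remainder is 3, round up to i = 3. First occurrence in the window: #4 on 2052-11-15 (3×5 = 15 days in).
2053-01-17 is 78 days after the start; 78 ÷ 5 = 15 remainder 3. Last occurrence in the window: #16 on 2053-01-14.
Occurrences #4 through #16: 13 in total.

13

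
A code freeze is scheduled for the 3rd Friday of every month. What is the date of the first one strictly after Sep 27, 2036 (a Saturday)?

Sep 2036 starts on a Monday; its first Friday is the 5th, so the 3rd Friday is the 19th — Sep 19, 2036.
That is not after Sep 27, 2036, so look at Oct 2036.
Oct 2036 starts on a Wednesday; its first Friday is the 3rd, so the 3rd Friday is the 17th — Oct 17, 2036.

Oct 17, 2036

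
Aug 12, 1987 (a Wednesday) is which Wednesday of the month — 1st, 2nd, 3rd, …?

Day 12 falls in week ⌈12/7⌉ of the month.
Days 1–7 hold the 1st Wednesday, 8–14 the 2nd, 15–21 the 3rd, 22–28 the 4th, 29–31 the 5th.
12 is in the range for the 2nd.

2nd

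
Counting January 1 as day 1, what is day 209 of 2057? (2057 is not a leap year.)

28 July 2057

January has 31 days (209 − 31 = 178 remain).
February has 28 days (178 − 28 = 150 remain).
March has 31 days (150 − 31 = 119 remain).
April has 30 days (119 − 30 = 89 remain).
May has 31 days (89 − 31 = 58 remain).
June has 30 days (58 − 30 = 28 remain).
28 into July → July 28.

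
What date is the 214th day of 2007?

Jan has 31 days (214 − 31 = 183 remain).
Feb has 28 days (183 − 28 = 155 remain).
Mar has 31 days (155 − 31 = 124 remain).
Apr has 30 days (124 − 30 = 94 remain).
May has 31 days (94 − 31 = 63 remain).
Jun has 30 days (63 − 30 = 33 remain).
Jul has 31 days (33 − 31 = 2 remain).
2 into Aug → Aug 2.

Aug 2, 2007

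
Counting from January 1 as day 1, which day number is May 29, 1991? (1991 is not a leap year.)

Days in months before May: 31 + 28 + 31 + 30 = 120.
Plus 29 days into May → day 149.

149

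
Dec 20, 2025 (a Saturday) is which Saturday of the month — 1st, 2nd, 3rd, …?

Day 20 falls in week ⌈20/7⌉ of the month.
Days 1–7 hold the 1st Saturday, 8–14 the 2nd, 15–21 the 3rd, 22–28 the 4th, 29–31 the 5th.
20 is in the range for the 3rd.

3rd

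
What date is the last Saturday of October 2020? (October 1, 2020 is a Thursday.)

2020-10-31

October 2020 begins on a Thursday, so the first Saturday is October 3 (2 days later).
October 2020 has 31 days. Adding weeks: 3, 10, 17, 24, 31 — the last one ≤ 31 is the 31st.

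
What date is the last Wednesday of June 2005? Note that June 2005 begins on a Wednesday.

June 2005 begins on a Wednesday, so the first Wednesday is June 1.
June 2005 has 30 days. Adding weeks: 1, 8, 15, 22, 29 — the last one ≤ 30 is the 29th.

2005-06-29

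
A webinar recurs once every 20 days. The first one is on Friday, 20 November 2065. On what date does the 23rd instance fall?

The 23rd occurrence is 22 intervals after the first: 22 × 20 = 440 days after 20 November 2065.
November has 30 days — 10 days to the end of November leaves 430.
From end of November to end of 2065 is 31 days (399 left).
2066 has 365 days (34 left).
January has 31 days (3 left).
3 days into February → 3 February 2067.

3 February 2067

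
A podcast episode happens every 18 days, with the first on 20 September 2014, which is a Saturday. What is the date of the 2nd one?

The 2nd occurrence is 1 interval after the first: 1 × 18 = 18 days after 20 September 2014.
September has 30 days — 10 days to the end of September leaves 8.
8 days into October → 8 October 2014.

8 October 2014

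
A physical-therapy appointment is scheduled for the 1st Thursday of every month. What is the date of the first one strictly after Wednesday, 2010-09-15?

2010-10-07

September 2010 starts on a Wednesday, so its 1st Thursday is 2010-09-02 (1 day in).
That is not after 2010-09-15, so look at October 2010.
October 2010 starts on a Friday, so its 1st Thursday is 2010-10-07 (6 days in).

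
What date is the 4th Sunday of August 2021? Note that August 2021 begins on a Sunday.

August 22, 2021

August 2021 begins on a Sunday, so the first Sunday is August 1.
The 4th Sunday is 3 weeks later: 1 + 21 = 22.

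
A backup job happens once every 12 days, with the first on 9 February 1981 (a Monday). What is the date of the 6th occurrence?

The 6th occurrence is 5 intervals after the first: 5 × 12 = 60 days after 9 February 1981.
February has 28 days — 19 days to the end of February leaves 41.
March has 31 days (10 left).
10 days into April → 10 April 1981.

10 April 1981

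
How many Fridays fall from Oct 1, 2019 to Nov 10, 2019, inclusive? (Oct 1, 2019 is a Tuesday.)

Oct 1, 2019 is a Tuesday; the first Friday on or after it is Oct 4, 2019 (3 days later).
From Oct 4, 2019 to Nov 10, 2019: 27 + 10 = 37 days (rest of Oct, Nov).
37 ÷ 7 = 5 full weeks with remainder 2, so 5 more Fridays after the first → 6.

6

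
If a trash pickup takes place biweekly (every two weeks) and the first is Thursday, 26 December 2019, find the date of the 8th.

The 8th occurrence is 7 intervals after the first: 7 × 14 = 98 days after 26 December 2019.
December has 31 days — 5 days to the end of December leaves 93.
January has 31 days (62 left).
February has 29 days (33 left).
March has 31 days (2 left).
2 days into April → 2 April 2020.

2 April 2020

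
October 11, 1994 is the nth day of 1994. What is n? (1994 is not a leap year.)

284

Days in months before October: 31 + 28 + 31 + 30 + 31 + 30 + 31 + 31 + 30 = 273.
Plus 11 days into October → day 284.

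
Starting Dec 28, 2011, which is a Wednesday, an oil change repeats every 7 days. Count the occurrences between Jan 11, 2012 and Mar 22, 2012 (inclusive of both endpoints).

Occurrences land 7·i days after Dec 28, 2011 for i = 0, 1, 2, …
Jan 11, 2012 is 14 days after the start; 14 ÷ 7 = 2 remainder 0. First occurrence in the window: #3 on Jan 11, 2012 (2×7 = 14 days in).
Mar 22, 2012 is 85 days after the start; 85 ÷ 7 = 12 remainder 1. Last occurrence in the window: #13 on Mar 21, 2012.
Occurrences #3 through #13: 11 in total.

11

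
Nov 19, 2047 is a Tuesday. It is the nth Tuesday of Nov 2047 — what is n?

3rd

Day 19 falls in week ⌈19/7⌉ of the month.
Days 1–7 hold the 1st Tuesday, 8–14 the 2nd, 15–21 the 3rd, 22–28 the 4th, 29–31 the 5th.
19 is in the range for the 3rd.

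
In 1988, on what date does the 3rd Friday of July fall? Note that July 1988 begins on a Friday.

July 1988 begins on a Friday, so the first Friday is July 1.
The 3rd Friday is 2 weeks later: 1 + 14 = 15.

July 15, 1988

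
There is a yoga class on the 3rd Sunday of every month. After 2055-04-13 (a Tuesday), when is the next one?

2055-04-18

April 2055 starts on a Thursday; its first Sunday is the 4th, so the 3rd Sunday is the 18th — 2055-04-18.
2055-04-18 is after 2055-04-13, so that is the next one.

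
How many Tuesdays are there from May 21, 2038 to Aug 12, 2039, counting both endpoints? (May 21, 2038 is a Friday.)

May 21, 2038 is a Friday; the first Tuesday on or after it is May 25, 2038 (4 days later).
From May 25, 2038 to Aug 12, 2039: 220 + 224 = 444 days (rest of 2038, to Aug 12, 2039 in 2039).
444 ÷ 7 = 63 full weeks with remainder 3, so 63 more Tuesdays after the first → 64.

64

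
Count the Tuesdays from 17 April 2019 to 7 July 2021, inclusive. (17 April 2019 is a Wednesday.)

116

17 April 2019 is a Wednesday; the first Tuesday on or after it is 23 April 2019 (6 days later).
From 23 April 2019 to 7 July 2021: 252 + 366 + 188 = 806 days (rest of 2019, 2020, to 7 July 2021 in 2021).
806 ÷ 7 = 115 full weeks with remainder 1, so 115 more Tuesdays after the first → 116.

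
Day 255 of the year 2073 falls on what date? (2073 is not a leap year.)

September 12, 2073

January has 31 days (255 − 31 = 224 remain).
February has 28 days (224 − 28 = 196 remain).
March has 31 days (196 − 31 = 165 remain).
April has 30 days (165 − 30 = 135 remain).
May has 31 days (135 − 31 = 104 remain).
June has 30 days (104 − 30 = 74 remain).
July has 31 days (74 − 31 = 43 remain).
August has 31 days (43 − 31 = 12 remain).
12 into September → September 12.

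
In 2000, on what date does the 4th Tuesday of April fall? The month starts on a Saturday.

25 April 2000

April 2000 begins on a Saturday, so the first Tuesday is April 4 (3 days later).
The 4th Tuesday is 3 weeks later: 4 + 21 = 25.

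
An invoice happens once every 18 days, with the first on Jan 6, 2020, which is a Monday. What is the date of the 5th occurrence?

The 5th occurrence is 4 intervals after the first: 4 × 18 = 72 days after Jan 6, 2020.
Jan has 31 days — 25 days to the end of Jan leaves 47.
Feb has 29 days (18 left).
18 days into Mar → Mar 18, 2020.

Mar 18, 2020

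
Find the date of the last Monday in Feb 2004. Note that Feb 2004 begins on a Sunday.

Feb 23, 2004

Feb 2004 begins on a Sunday, so the first Monday is Feb 2 (1 day later).
Feb 2004 has 29 days. Adding weeks: 2, 9, 16, 23 — the last one ≤ 29 is the 23rd.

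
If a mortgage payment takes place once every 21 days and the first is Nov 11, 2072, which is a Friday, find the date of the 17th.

Oct 13, 2073

The 17th occurrence is 16 intervals after the first: 16 × 21 = 336 days after Nov 11, 2072.
Nov has 30 days — 19 days to the end of Nov leaves 317.
Dec has 31 days (286 left).
Jan has 31 days (255 left).
Feb has 28 days (227 left).
Mar has 31 days (196 left).
Apr has 30 days (166 left).
May has 31 days (135 left).
Jun has 30 days (105 left).
Jul has 31 days (74 left).
Aug has 31 days (43 left).
Sep has 30 days (13 left).
13 days into Oct → Oct 13, 2073.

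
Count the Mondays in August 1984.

August 1, 1984 is a Wednesday; the first Monday on or after it is August 6, 1984 (5 days later).
From August 6, 1984 to August 31, 1984 is 31 − 6 = 25 days.
25 ÷ 7 = 3 full weeks with remainder 4, so 3 more Mondays after the first → 4.

4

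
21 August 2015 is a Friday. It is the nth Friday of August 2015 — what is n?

Day 21 falls in week ⌈21/7⌉ of the month.
Days 1–7 hold the 1st Friday, 8–14 the 2nd, 15–21 the 3rd, 22–28 the 4th, 29–31 the 5th.
21 is in the range for the 3rd.

3rd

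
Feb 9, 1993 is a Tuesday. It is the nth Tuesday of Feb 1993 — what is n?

2nd

Day 9 falls in week ⌈9/7⌉ of the month.
Days 1–7 hold the 1st Tuesday, 8–14 the 2nd, 15–21 the 3rd, 22–28 the 4th, 29–31 the 5th.
9 is in the range for the 2nd.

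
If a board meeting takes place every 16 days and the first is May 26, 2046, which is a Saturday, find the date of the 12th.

The 12th occurrence is 11 intervals after the first: 11 × 16 = 176 days after May 26, 2046.
May has 31 days — 5 days to the end of May leaves 171.
Jun has 30 days (141 left).
Jul has 31 days (110 left).
Aug has 31 days (79 left).
Sep has 30 days (49 left).
Oct has 31 days (18 left).
18 days into Nov → Nov 18, 2046.

Nov 18, 2046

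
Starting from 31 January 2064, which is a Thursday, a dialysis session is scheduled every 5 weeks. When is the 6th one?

24 July 2064

The 6th occurrence is 5 intervals after the first: 5 × 35 = 175 days after 31 January 2064.
January has 31 days — 0 days to the end of January leaves 175.
February has 29 days (146 left).
March has 31 days (115 left).
April has 30 days (85 left).
May has 31 days (54 left).
June has 30 days (24 left).
24 days into July → 24 July 2064.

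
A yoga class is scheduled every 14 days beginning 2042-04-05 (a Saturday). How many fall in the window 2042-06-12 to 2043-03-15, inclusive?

Occurrences land 14·i days after 2042-04-05 for i = 0, 1, 2, …
2042-06-12 is 68 days after the start; 68 ÷ 14 = 4 remainder 12; since the remainder is 12, round up to i = 5. First occurrence in the window: #6 on 2042-06-14 (5×14 = 70 days in).
2043-03-15 is 344 days after the start; 344 ÷ 14 = 24 remainder 8. Last occurrence in the window: #25 on 2043-03-07.
Occurrences #6 through #25: 20 in total.

20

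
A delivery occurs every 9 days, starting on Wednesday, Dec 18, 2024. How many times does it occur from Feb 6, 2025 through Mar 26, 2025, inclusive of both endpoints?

5

Occurrences land 9·i days after Dec 18, 2024 for i = 0, 1, 2, …
Feb 6, 2025 is 50 days after the start; 50 ÷ 9 = 5 remainder 5; since the remainder is 5, round up to i = 6. First occurrence in the window: #7 on Feb 10, 2025 (6×9 = 54 days in).
Mar 26, 2025 is 98 days after the start; 98 ÷ 9 = 10 remainder 8. Last occurrence in the window: #11 on Mar 18, 2025.
Occurrences #7 through #11: 5 in total.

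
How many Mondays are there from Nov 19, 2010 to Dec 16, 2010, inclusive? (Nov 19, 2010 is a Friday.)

4

Nov 19, 2010 is a Friday; the first Monday on or after it is Nov 22, 2010 (3 days later).
From Nov 22, 2010 to Dec 16, 2010: 8 + 16 = 24 days (rest of Nov, Dec).
24 ÷ 7 = 3 full weeks with remainder 3, so 3 more Mondays after the first → 4.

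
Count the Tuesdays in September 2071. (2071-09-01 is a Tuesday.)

5

2071-09-01 is a Tuesday; the first Tuesday on or after it is 2071-09-01.
From 2071-09-01 to 2071-09-30 is 30 − 1 = 29 days.
29 ÷ 7 = 4 full weeks with remainder 1, so 4 more Tuesdays after the first → 5.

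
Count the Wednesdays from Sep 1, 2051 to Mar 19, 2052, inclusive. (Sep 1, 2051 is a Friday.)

Sep 1, 2051 is a Friday; the first Wednesday on or after it is Sep 6, 2051 (5 days later).
From Sep 6, 2051 to Mar 19, 2052: 24 + 31 + 30 + 31 + 31 + 29 + 19 = 195 days (rest of Sep, Oct, Nov, Dec, Jan, Feb, Mar).
195 ÷ 7 = 27 full weeks with remainder 6, so 27 more Wednesdays after the first → 28.

28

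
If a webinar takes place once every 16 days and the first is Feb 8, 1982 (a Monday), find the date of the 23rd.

Jan 26, 1983

The 23rd occurrence is 22 intervals after the first: 22 × 16 = 352 days after Feb 8, 1982.
Feb has 28 days — 20 days to the end of Feb leaves 332.
Mar has 31 days (301 left).
Apr has 30 days (271 left).
May has 31 days (240 left).
Jun has 30 days (210 left).
Jul has 31 days (179 left).
Aug has 31 days (148 left).
Sep has 30 days (118 left).
Oct has 31 days (87 left).
Nov has 30 days (57 left).
Dec has 31 days (26 left).
26 days into Jan → Jan 26, 1983.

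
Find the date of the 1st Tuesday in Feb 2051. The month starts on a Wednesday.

Feb 2051 begins on a Wednesday, so the first Tuesday is Feb 7 (6 days later).

Feb 7, 2051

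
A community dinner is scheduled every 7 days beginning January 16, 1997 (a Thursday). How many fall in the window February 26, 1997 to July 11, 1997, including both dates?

20

Occurrences land 7·i days after January 16, 1997 for i = 0, 1, 2, …
February 26, 1997 is 41 days after the start; 41 ÷ 7 = 5 remainder 6; since the remainder is 6, round up to i = 6. First occurrence in the window: #7 on February 27, 1997 (6×7 = 42 days in).
July 11, 1997 is 176 days after the start; 176 ÷ 7 = 25 remainder 1. Last occurrence in the window: #26 on July 10, 1997.
Occurrences #7 through #26: 20 in total.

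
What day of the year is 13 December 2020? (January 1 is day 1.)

348

Days in months before December: 31 + 29 + 31 + 30 + 31 + 30 + 31 + 31 + 30 + 31 + 30 = 335.
Plus 13 days into December → day 348.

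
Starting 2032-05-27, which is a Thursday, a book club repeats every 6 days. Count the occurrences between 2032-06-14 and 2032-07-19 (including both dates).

Occurrences land 6·i days after 2032-05-27 for i = 0, 1, 2, …
2032-06-14 is 18 days after the start; 18 ÷ 6 = 3 remainder 0. First occurrence in the window: #4 on 2032-06-14 (3×6 = 18 days in).
2032-07-19 is 53 days after the start; 53 ÷ 6 = 8 remainder 5. Last occurrence in the window: #9 on 2032-07-14.
Occurrences #4 through #9: 6 in total.

6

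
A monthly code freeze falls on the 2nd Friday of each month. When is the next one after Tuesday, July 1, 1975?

July 11, 1975

July 1975 starts on a Tuesday; its first Friday is the 4th, so the 2nd Friday is the 11th — July 11, 1975.
July 11, 1975 is after July 1, 1975, so that is the next one.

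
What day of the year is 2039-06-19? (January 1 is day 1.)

Days in months before June: 31 + 28 + 31 + 30 + 31 = 151.
Plus 19 days into June → day 170.

170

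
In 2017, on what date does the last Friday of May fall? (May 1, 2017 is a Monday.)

May 2017 begins on a Monday, so the first Friday is May 5 (4 days later).
May 2017 has 31 days. Adding weeks: 5, 12, 19, 26 — the last one ≤ 31 is the 26th.

26 May 2017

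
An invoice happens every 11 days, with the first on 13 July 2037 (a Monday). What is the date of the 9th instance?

9 October 2037

The 9th occurrence is 8 intervals after the first: 8 × 11 = 88 days after 13 July 2037.
July has 31 days — 18 days to the end of July leaves 70.
August has 31 days (39 left).
September has 30 days (9 left).
9 days into October → 9 October 2037.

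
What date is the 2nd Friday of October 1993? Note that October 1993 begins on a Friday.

1993-10-08

October 1993 begins on a Friday, so the first Friday is October 1.
The 2nd Friday is 1 weeks later: 1 + 7 = 8.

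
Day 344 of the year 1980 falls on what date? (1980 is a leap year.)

9 December 1980

January has 31 days (344 − 31 = 313 remain).
February has 29 days (313 − 29 = 284 remain).
March has 31 days (284 − 31 = 253 remain).
April has 30 days (253 − 30 = 223 remain).
May has 31 days (223 − 31 = 192 remain).
June has 30 days (192 − 30 = 162 remain).
July has 31 days (162 − 31 = 131 remain).
August has 31 days (131 − 31 = 100 remain).
September has 30 days (100 − 30 = 70 remain).
October has 31 days (70 − 31 = 39 remain).
November has 30 days (39 − 30 = 9 remain).
9 into December → December 9.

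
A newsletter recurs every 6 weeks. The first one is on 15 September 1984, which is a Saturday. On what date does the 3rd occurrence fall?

8 December 1984

The 3rd occurrence is 2 intervals after the first: 2 × 42 = 84 days after 15 September 1984.
September has 30 days — 15 days to the end of September leaves 69.
October has 31 days (38 left).
November has 30 days (8 left).
8 days into December → 8 December 1984.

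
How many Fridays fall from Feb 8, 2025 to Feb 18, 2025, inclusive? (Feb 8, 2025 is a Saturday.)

1

Feb 8, 2025 is a Saturday; the first Friday on or after it is Feb 14, 2025 (6 days later).
From Feb 14, 2025 to Feb 18, 2025 is 18 − 14 = 4 days.
4 ÷ 7 = 0 full weeks with remainder 4, so 0 more Fridays after the first → 1.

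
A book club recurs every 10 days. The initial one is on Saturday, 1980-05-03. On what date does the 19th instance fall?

1980-10-30

The 19th occurrence is 18 intervals after the first: 18 × 10 = 180 days after 1980-05-03.
May has 31 days — 28 days to the end of May leaves 152.
June has 30 days (122 left).
July has 31 days (91 left).
August has 31 days (60 left).
September has 30 days (30 left).
30 days into October → 1980-10-30.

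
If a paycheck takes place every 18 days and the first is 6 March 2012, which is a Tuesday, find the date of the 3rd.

The 3rd occurrence is 2 intervals after the first: 2 × 18 = 36 days after 6 March 2012.
March has 31 days — 25 days to the end of March leaves 11.
11 days into April → 11 April 2012.

11 April 2012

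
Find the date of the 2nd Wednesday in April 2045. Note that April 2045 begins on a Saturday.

12 April 2045

April 2045 begins on a Saturday, so the first Wednesday is April 5 (4 days later).
The 2nd Wednesday is 1 weeks later: 5 + 7 = 12.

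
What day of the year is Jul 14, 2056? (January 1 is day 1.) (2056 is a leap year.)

196

Days in months before Jul: 31 + 29 + 31 + 30 + 31 + 30 = 182.
Plus 14 days into Jul → day 196.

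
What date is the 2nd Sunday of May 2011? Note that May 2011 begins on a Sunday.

May 8, 2011

May 2011 begins on a Sunday, so the first Sunday is May 1.
The 2nd Sunday is 1 weeks later: 1 + 7 = 8.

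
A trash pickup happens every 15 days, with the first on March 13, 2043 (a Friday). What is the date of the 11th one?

August 10, 2043

The 11th occurrence is 10 intervals after the first: 10 × 15 = 150 days after March 13, 2043.
March has 31 days — 18 days to the end of March leaves 132.
April has 30 days (102 left).
May has 31 days (71 left).
June has 30 days (41 left).
July has 31 days (10 left).
10 days into August → August 10, 2043.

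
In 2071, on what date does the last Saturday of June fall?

27 June 2071

The first Saturday of June 2071 is June 6.
June 2071 has 30 days. Adding weeks: 6, 13, 20, 27 — the last one ≤ 30 is the 27th.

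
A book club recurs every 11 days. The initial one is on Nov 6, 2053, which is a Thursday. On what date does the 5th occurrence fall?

Dec 20, 2053

The 5th occurrence is 4 intervals after the first: 4 × 11 = 44 days after Nov 6, 2053.
Nov has 30 days — 24 days to the end of Nov leaves 20.
20 days into Dec → Dec 20, 2053.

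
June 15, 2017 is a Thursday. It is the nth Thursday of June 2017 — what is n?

Day 15 falls in week ⌈15/7⌉ of the month.
Days 1–7 hold the 1st Thursday, 8–14 the 2nd, 15–21 the 3rd, 22–28 the 4th, 29–31 the 5th.
15 is in the range for the 3rd.

3rd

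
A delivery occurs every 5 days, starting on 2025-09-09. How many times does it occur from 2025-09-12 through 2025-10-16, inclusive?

Occurrences land 5·i days after 2025-09-09 for i = 0, 1, 2, …
2025-09-12 is 3 days after the start; 3 ÷ 5 = 0 remainder 3; since the remainder is 3, round up to i = 1. First occurrence in the window: #2 on 2025-09-14 (1×5 = 5 days in).
2025-10-16 is 37 days after the start; 37 ÷ 5 = 7 remainder 2. Last occurrence in the window: #8 on 2025-10-14.
Occurrences #2 through #8: 7 in total.

7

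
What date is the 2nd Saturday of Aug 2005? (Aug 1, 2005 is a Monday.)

Aug 13, 2005

Aug 2005 begins on a Monday, so the first Saturday is Aug 6 (5 days later).
The 2nd Saturday is 1 weeks later: 6 + 7 = 13.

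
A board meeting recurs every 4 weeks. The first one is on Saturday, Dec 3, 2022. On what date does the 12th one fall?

The 12th occurrence is 11 intervals after the first: 11 × 28 = 308 days after Dec 3, 2022.
Dec has 31 days — 28 days to the end of Dec leaves 280.
Jan has 31 days (249 left).
Feb has 28 days (221 left).
Mar has 31 days (190 left).
Apr has 30 days (160 left).
May has 31 days (129 left).
Jun has 30 days (99 left).
Jul has 31 days (68 left).
Aug has 31 days (37 left).
Sep has 30 days (7 left).
7 days into Oct → Oct 7, 2023.

Oct 7, 2023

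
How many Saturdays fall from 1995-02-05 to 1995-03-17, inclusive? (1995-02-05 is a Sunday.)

5

1995-02-05 is a Sunday; the first Saturday on or after it is 1995-02-11 (6 days later).
From 1995-02-11 to 1995-03-17: 17 + 17 = 34 days (rest of February, March).
34 ÷ 7 = 4 full weeks with remainder 6, so 4 more Saturdays after the first → 5.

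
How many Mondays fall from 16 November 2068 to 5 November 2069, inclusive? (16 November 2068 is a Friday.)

16 November 2068 is a Friday; the first Monday on or after it is 19 November 2068 (3 days later).
From 19 November 2068 to 5 November 2069: 42 + 309 = 351 days (rest of 2068, to 5 November 2069 in 2069).
351 ÷ 7 = 50 full weeks with remainder 1, so 50 more Mondays after the first → 51.

51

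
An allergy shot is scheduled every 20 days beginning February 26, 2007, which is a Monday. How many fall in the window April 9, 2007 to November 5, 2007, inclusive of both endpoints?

10

Occurrences land 20·i days after February 26, 2007 for i = 0, 1, 2, …
April 9, 2007 is 42 days after the start; 42 ÷ 20 = 2 remainder 2; since the remainder is 2, round up to i = 3. First occurrence in the window: #4 on April 27, 2007 (3×20 = 60 days in).
November 5, 2007 is 252 days after the start; 252 ÷ 20 = 12 remainder 12. Last occurrence in the window: #13 on October 24, 2007.
Occurrences #4 through #13: 10 in total.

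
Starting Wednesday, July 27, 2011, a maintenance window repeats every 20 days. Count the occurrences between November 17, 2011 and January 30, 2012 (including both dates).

4

Occurrences land 20·i days after July 27, 2011 for i = 0, 1, 2, …
November 17, 2011 is 113 days after the start; 113 ÷ 20 = 5 remainder 13; since the remainder is 13, round up to i = 6. First occurrence in the window: #7 on November 24, 2011 (6×20 = 120 days in).
January 30, 2012 is 187 days after the start; 187 ÷ 20 = 9 remainder 7. Last occurrence in the window: #10 on January 23, 2012.
Occurrences #7 through #10: 4 in total.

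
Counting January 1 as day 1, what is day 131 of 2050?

11 May 2050

January has 31 days (131 − 31 = 100 remain).
February has 28 days (100 − 28 = 72 remain).
March has 31 days (72 − 31 = 41 remain).
April has 30 days (41 − 30 = 11 remain).
11 into May → May 11.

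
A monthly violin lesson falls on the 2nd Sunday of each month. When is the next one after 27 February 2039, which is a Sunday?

13 March 2039

February 2039 starts on a Tuesday; its first Sunday is the 6th, so the 2nd Sunday is the 13th — 13 February 2039.
That is not after 27 February 2039, so look at March 2039.
March 2039 starts on a Tuesday; its first Sunday is the 6th, so the 2nd Sunday is the 13th — 13 March 2039.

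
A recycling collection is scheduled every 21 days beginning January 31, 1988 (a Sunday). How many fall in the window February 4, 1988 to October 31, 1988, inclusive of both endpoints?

13

Occurrences land 21·i days after January 31, 1988 for i = 0, 1, 2, …
February 4, 1988 is 4 days after the start; 4 ÷ 21 = 0 remainder 4; since the remainder is 4, round up to i = 1. First occurrence in the window: #2 on February 21, 1988 (1×21 = 21 days in).
October 31, 1988 is 274 days after the start; 274 ÷ 21 = 13 remainder 1. Last occurrence in the window: #14 on October 30, 1988.
Occurrences #2 through #14: 13 in total.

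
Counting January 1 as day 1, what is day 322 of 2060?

November 17, 2060

January has 31 days (322 − 31 = 291 remain).
February has 29 days (291 − 29 = 262 remain).
March has 31 days (262 − 31 = 231 remain).
April has 30 days (231 − 30 = 201 remain).
May has 31 days (201 − 31 = 170 remain).
June has 30 days (170 − 30 = 140 remain).
July has 31 days (140 − 31 = 109 remain).
August has 31 days (109 − 31 = 78 remain).
September has 30 days (78 − 30 = 48 remain).
October has 31 days (48 − 31 = 17 remain).
17 into November → November 17.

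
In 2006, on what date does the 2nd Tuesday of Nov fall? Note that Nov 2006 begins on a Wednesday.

Nov 2006 begins on a Wednesday, so the first Tuesday is Nov 7 (6 days later).
The 2nd Tuesday is 1 weeks later: 7 + 7 = 14.

Nov 14, 2006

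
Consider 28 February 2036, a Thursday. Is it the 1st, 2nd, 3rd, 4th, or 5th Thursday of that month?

Day 28 falls in week ⌈28/7⌉ of the month.
Days 1–7 hold the 1st Thursday, 8–14 the 2nd, 15–21 the 3rd, 22–28 the 4th, 29–31 the 5th.
28 is in the range for the 4th.

4th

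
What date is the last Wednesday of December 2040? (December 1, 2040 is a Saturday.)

December 2040 begins on a Saturday, so the first Wednesday is December 5 (4 days later).
December 2040 has 31 days. Adding weeks: 5, 12, 19, 26 — the last one ≤ 31 is the 26th.

2040-12-26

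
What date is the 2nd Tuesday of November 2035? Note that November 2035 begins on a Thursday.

November 2035 begins on a Thursday, so the first Tuesday is November 6 (5 days later).
The 2nd Tuesday is 1 weeks later: 6 + 7 = 13.

2035-11-13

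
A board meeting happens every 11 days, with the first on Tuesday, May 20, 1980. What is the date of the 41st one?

The 41st occurrence is 40 intervals after the first: 40 × 11 = 440 days after May 20, 1980.
May has 31 days — 11 days to the end of May leaves 429.
From end of May to end of 1980 is 214 days (215 left).
January has 31 days (184 left).
February has 28 days (156 left).
March has 31 days (125 left).
April has 30 days (95 left).
May has 31 days (64 left).
June has 30 days (34 left).
July has 31 days (3 left).
3 days into August → August 3, 1981.

August 3, 1981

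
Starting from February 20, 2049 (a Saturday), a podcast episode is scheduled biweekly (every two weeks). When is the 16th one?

September 18, 2049

The 16th occurrence is 15 intervals after the first: 15 × 14 = 210 days after February 20, 2049.
February has 28 days — 8 days to the end of February leaves 202.
March has 31 days (171 left).
April has 30 days (141 left).
May has 31 days (110 left).
June has 30 days (80 left).
July has 31 days (49 left).
August has 31 days (18 left).
18 days into September → September 18, 2049.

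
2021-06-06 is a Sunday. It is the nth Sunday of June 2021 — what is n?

1st

Day 6 falls in week ⌈6/7⌉ of the month.
Days 1–7 hold the 1st Sunday, 8–14 the 2nd, 15–21 the 3rd, 22–28 the 4th, 29–31 the 5th.
6 is in the range for the 1st.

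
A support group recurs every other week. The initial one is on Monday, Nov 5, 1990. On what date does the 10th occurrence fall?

The 10th occurrence is 9 intervals after the first: 9 × 14 = 126 days after Nov 5, 1990.
Nov has 30 days — 25 days to the end of Nov leaves 101.
Dec has 31 days (70 left).
Jan has 31 days (39 left).
Feb has 28 days (11 left).
11 days into Mar → Mar 11, 1991.

Mar 11, 1991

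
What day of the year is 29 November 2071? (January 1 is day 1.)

333

Days in months before November: 31 + 28 + 31 + 30 + 31 + 30 + 31 + 31 + 30 + 31 = 304.
Plus 29 days into November → day 333.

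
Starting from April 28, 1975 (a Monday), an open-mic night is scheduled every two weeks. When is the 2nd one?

May 12, 1975

The 2nd occurrence is 1 interval after the first: 1 × 14 = 14 days after April 28, 1975.
April has 30 days — 2 days to the end of April leaves 12.
12 days into May → May 12, 1975.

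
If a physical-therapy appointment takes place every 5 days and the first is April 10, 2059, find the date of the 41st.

The 41st occurrence is 40 intervals after the first: 40 × 5 = 200 days after April 10, 2059.
April has 30 days — 20 days to the end of April leaves 180.
May has 31 days (149 left).
June has 30 days (119 left).
July has 31 days (88 left).
August has 31 days (57 left).
September has 30 days (27 left).
27 days into October → October 27, 2059.

October 27, 2059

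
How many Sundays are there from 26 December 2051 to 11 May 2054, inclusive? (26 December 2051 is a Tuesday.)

26 December 2051 is a Tuesday; the first Sunday on or after it is 31 December 2051 (5 days later).
From 31 December 2051 to 11 May 2054: 0 + 366 + 365 + 131 = 862 days (rest of 2051, 2052, 2053, to 11 May 2054 in 2054).
862 ÷ 7 = 123 full weeks with remainder 1, so 123 more Sundays after the first → 124.

124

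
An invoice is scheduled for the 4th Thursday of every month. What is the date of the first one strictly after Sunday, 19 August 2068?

August 2068 starts on a Wednesday; its first Thursday is the 2nd, so the 4th Thursday is the 23rd — 23 August 2068.
23 August 2068 is after 19 August 2068, so that is the next one.

23 August 2068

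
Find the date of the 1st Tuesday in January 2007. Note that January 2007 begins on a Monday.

January 2007 begins on a Monday, so the first Tuesday is January 2 (1 day later).

2 January 2007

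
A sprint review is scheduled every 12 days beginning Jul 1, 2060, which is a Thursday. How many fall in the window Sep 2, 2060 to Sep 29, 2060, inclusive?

Occurrences land 12·i days after Jul 1, 2060 for i = 0, 1, 2, …
Sep 2, 2060 is 63 days after the start; 63 ÷ 12 = 5 remainder 3; since the remainder is 3, round up to i = 6. First occurrence in the window: #7 on Sep 11, 2060 (6×12 = 72 days in).
Sep 29, 2060 is 90 days after the start; 90 ÷ 12 = 7 remainder 6. Last occurrence in the window: #8 on Sep 23, 2060.
Occurrences #7 through #8: 2 in total.

2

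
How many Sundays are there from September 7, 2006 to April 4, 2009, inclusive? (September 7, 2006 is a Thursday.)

134

September 7, 2006 is a Thursday; the first Sunday on or after it is September 10, 2006 (3 days later).
From September 10, 2006 to April 4, 2009: 112 + 365 + 366 + 94 = 937 days (rest of 2006, 2007, 2008, to April 4, 2009 in 2009).
937 ÷ 7 = 133 full weeks with remainder 6, so 133 more Sundays after the first → 134.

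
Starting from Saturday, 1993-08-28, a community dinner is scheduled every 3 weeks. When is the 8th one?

The 8th occurrence is 7 intervals after the first: 7 × 21 = 147 days after 1993-08-28.
August has 31 days — 3 days to the end of August leaves 144.
September has 30 days (114 left).
October has 31 days (83 left).
November has 30 days (53 left).
December has 31 days (22 left).
22 days into January → 1994-01-22.

1994-01-22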